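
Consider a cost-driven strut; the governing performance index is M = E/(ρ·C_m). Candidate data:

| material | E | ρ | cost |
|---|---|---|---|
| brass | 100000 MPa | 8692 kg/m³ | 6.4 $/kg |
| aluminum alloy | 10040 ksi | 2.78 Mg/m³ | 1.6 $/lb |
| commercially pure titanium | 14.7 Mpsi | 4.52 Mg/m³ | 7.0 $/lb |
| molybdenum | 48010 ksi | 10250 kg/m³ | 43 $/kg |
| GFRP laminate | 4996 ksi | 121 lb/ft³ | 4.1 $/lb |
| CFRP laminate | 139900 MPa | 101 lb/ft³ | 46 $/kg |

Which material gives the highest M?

Convert each candidate to consistent units, then evaluate M:
  brass: E = 100.0 GPa, ρ = 8692 kg/m³, cost = 6.400 $/kg
  aluminum alloy: E = 69.22 GPa, ρ = 2780 kg/m³, cost = 3.527 $/kg
  commercially pure titanium: E = 101.4 GPa, ρ = 4520 kg/m³, cost = 15.43 $/kg
  molybdenum: E = 331.0 GPa, ρ = 10250 kg/m³, cost = 43.00 $/kg
  GFRP laminate: E = 34.45 GPa, ρ = 1938 kg/m³, cost = 9.039 $/kg
  CFRP laminate: E = 139.9 GPa, ρ = 1618 kg/m³, cost = 46.00 $/kg
  aluminum alloy: M = 7.06 MN·m per $
  GFRP laminate: M = 1.97 MN·m per $
  CFRP laminate: M = 1.88 MN·m per $
  brass: M = 1.80 MN·m per $
  commercially pure titanium: M = 1.45 MN·m per $
  molybdenum: M = 0.751 MN·m per $
Aluminum alloy has the largest M.

aluminum alloy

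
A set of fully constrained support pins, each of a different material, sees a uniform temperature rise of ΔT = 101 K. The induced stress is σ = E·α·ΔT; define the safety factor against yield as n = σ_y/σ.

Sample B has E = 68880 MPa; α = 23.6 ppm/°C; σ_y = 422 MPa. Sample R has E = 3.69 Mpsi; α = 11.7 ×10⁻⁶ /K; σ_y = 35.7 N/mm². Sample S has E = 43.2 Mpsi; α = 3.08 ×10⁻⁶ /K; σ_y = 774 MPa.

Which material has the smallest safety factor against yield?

In consistent units (E in GPa, α in ×10⁻⁶/K, σ_y in MPa):
  sample B: E = 68.88, α = 23.6, σ_y = 422.0 → σ = 164 MPa, n = 2.57
  sample R: E = 25.44, α = 11.7, σ_y = 35.70 → σ = 30.1 MPa, n = 1.19
  sample S: E = 297.9, α = 3.08, σ_y = 774.0 → σ = 92.7 MPa, n = 8.35
Smallest n: sample R with n = 1.19.

sample R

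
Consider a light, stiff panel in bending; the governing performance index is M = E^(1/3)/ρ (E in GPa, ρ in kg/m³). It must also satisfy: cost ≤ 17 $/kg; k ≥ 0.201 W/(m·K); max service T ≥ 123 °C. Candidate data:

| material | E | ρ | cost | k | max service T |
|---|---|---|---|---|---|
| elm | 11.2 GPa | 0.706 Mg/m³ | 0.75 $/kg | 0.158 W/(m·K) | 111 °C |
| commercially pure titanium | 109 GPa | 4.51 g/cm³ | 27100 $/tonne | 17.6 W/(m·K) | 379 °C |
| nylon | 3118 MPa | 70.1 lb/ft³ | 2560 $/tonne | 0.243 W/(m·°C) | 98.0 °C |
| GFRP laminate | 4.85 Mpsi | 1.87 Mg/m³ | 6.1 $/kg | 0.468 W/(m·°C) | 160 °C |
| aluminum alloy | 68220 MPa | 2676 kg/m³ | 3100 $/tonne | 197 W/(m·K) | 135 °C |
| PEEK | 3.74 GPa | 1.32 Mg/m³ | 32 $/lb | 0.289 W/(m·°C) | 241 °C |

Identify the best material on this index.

GFRP laminate

Screen on constraints: cost ≤ 17 $/kg; k ≥ 0.201 W/(m·K); max service T ≥ 123 °C. Survivors: GFRP laminate, aluminum alloy.
In SI units:
  GFRP laminate: E = 33.44 GPa, ρ = 1870 kg/m³
  aluminum alloy: E = 68.22 GPa, ρ = 2676 kg/m³
  GFRP laminate: M = 1.72×10⁻³
  aluminum alloy: M = 1.53×10⁻³
Highest index: GFRP laminate.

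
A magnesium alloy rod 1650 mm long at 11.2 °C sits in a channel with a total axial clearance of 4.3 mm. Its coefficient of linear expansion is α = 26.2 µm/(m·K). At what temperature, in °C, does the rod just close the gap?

111 °C

α·L₀·ΔT = 4.3 mm ⇒ ΔT = 4.3 / (26.2×10⁻⁶ × 1650.0) = 99.47 K.
T = 11.2 + 99.47 = 110.7 °C.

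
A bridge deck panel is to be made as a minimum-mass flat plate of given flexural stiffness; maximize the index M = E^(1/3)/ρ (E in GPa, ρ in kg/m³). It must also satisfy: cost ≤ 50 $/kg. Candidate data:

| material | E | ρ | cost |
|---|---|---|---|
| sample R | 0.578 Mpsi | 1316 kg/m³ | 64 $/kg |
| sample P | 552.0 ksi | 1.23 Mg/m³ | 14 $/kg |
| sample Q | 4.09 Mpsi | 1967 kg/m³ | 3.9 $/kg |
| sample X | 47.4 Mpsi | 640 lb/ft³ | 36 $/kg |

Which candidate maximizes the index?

Screen on constraints: cost ≤ 50 $/kg. Survivors: sample P, sample Q, sample X.
Normalizing units and computing the index:
  sample P: E = 3.806 GPa, ρ = 1230 kg/m³
  sample Q: E = 28.20 GPa, ρ = 1967 kg/m³
  sample X: E = 326.8 GPa, ρ = 10250 kg/m³
  sample Q: M = 1.55×10⁻³
  sample P: M = 1.27×10⁻³
  sample X: M = 0.672×10⁻³
The maximum is for sample Q.

sample Q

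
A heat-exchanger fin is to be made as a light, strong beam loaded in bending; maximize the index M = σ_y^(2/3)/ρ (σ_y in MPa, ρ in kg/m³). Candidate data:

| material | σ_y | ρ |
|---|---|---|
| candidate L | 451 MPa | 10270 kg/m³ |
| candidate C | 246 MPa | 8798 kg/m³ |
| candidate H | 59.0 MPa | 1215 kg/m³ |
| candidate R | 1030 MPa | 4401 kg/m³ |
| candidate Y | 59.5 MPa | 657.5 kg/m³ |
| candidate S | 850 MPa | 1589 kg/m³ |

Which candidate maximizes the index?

Computing M directly (units already consistent):
  candidate S: M = 56.5×10⁻³
  candidate Y: M = 23.2×10⁻³
  candidate R: M = 23.2×10⁻³
  candidate H: M = 12.5×10⁻³
  candidate L: M = 5.73×10⁻³
  candidate C: M = 4.46×10⁻³
Candidate S ranks first.

candidate S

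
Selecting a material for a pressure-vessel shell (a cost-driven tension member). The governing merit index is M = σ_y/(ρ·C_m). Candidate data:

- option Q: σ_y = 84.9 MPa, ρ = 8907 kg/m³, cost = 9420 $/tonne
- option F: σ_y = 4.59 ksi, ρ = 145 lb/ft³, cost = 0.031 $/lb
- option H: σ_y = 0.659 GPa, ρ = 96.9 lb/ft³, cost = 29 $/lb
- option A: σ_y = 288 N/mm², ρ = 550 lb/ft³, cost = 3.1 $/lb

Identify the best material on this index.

Convert each candidate to consistent units, then evaluate M:
  option Q: σ_y = 84.90 MPa, ρ = 8907 kg/m³, cost = 9.420 $/kg
  option F: σ_y = 31.65 MPa, ρ = 2323 kg/m³, cost = 0.06834 $/kg
  option H: σ_y = 659.0 MPa, ρ = 1552 kg/m³, cost = 63.93 $/kg
  option A: σ_y = 288.0 MPa, ρ = 8810 kg/m³, cost = 6.834 $/kg
  option F: M = 199 kN·m per $
  option H: M = 6.64 kN·m per $
  option A: M = 4.78 kN·m per $
  option Q: M = 1.01 kN·m per $
The maximum is for option F.

option F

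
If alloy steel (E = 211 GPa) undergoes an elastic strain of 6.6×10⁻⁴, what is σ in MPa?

σ = E·ε = 211000 MPa × 6.6×10⁻⁴ = 139 MPa.

139 MPa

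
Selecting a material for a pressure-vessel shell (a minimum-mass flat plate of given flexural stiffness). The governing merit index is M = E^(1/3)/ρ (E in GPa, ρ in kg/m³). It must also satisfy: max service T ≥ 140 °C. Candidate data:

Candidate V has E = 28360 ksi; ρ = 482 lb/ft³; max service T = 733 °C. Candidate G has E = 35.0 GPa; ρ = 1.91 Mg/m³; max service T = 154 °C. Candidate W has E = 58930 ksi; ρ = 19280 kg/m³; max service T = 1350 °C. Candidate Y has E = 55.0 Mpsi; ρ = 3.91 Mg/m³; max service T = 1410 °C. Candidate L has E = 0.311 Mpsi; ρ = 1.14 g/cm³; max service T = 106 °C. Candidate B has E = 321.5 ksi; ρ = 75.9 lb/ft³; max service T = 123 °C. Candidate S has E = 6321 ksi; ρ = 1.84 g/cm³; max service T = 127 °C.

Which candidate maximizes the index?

Screen on constraints: max service T ≥ 140 °C. Survivors: candidate V, candidate G, candidate W, candidate Y.
Putting every candidate on a common basis:
  candidate V: E = 195.5 GPa, ρ = 7721 kg/m³
  candidate G: E = 35.00 GPa, ρ = 1910 kg/m³
  candidate W: E = 406.3 GPa, ρ = 19280 kg/m³
  candidate Y: E = 379.2 GPa, ρ = 3910 kg/m³
  candidate Y: M = 1.85×10⁻³
  candidate G: M = 1.71×10⁻³
  candidate V: M = 0.752×10⁻³
  candidate W: M = 0.384×10⁻³
Candidate Y ranks first.

candidate Y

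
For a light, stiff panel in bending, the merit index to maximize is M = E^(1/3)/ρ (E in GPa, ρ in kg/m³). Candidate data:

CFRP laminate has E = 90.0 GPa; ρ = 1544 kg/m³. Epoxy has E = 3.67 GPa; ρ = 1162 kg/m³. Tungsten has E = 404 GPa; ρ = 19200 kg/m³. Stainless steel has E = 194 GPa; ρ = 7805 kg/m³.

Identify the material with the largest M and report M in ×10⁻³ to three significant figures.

Per-candidate index values:
  CFRP laminate: M = 2.90×10⁻³
  epoxy: M = 1.33×10⁻³
  stainless steel: M = 0.742×10⁻³
  tungsten: M = 0.385×10⁻³
CFRP laminate ranks first.

CFRP laminate, M = 2.90×10⁻³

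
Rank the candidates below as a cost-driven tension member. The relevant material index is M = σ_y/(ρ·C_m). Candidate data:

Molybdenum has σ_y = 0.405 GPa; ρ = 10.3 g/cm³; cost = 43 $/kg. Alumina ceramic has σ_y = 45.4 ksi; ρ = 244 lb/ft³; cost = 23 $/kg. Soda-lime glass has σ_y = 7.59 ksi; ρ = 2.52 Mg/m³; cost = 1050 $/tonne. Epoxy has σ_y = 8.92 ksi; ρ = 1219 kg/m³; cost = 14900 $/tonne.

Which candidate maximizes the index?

After converting to SI:
  molybdenum: σ_y = 405.0 MPa, ρ = 10300 kg/m³, cost = 43.00 $/kg
  alumina ceramic: σ_y = 313.0 MPa, ρ = 3909 kg/m³, cost = 23.00 $/kg
  soda-lime glass: σ_y = 52.33 MPa, ρ = 2520 kg/m³, cost = 1.050 $/kg
  epoxy: σ_y = 61.50 MPa, ρ = 1219 kg/m³, cost = 14.90 $/kg
  soda-lime glass: M = 19.8 kN·m per $
  alumina ceramic: M = 3.48 kN·m per $
  epoxy: M = 3.39 kN·m per $
  molybdenum: M = 0.914 kN·m per $
Soda-lime glass has the largest M.

soda-lime glass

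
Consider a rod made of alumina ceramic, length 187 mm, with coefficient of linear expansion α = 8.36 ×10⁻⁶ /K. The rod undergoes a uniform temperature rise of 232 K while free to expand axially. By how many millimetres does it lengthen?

ΔL = α·L₀·ΔT = 8.36×10⁻⁶ × 187 mm × 232.0 K = 0.363 mm.

0.363 mm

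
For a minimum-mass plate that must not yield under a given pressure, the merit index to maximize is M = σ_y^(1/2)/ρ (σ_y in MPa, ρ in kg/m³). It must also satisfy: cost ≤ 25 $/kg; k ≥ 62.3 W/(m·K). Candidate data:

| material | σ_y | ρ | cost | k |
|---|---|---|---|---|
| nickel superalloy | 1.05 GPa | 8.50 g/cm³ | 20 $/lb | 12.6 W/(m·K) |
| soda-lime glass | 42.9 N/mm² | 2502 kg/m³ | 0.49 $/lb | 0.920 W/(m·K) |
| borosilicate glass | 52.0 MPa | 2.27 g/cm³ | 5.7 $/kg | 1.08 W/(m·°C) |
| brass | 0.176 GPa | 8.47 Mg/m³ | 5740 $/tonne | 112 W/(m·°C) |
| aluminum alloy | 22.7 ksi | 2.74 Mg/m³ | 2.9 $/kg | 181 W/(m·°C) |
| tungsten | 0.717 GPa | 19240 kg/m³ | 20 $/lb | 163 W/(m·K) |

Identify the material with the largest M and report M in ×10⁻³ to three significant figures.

Screen on constraints: cost ≤ 25 $/kg; k ≥ 62.3 W/(m·K). Survivors: brass, aluminum alloy.
Putting every candidate on a common basis:
  brass: σ_y = 176.0 MPa, ρ = 8470 kg/m³
  aluminum alloy: σ_y = 156.5 MPa, ρ = 2740 kg/m³
  aluminum alloy: M = 4.57×10⁻³
  brass: M = 1.57×10⁻³
Aluminum alloy has the largest M.

aluminum alloy, M = 4.57×10⁻³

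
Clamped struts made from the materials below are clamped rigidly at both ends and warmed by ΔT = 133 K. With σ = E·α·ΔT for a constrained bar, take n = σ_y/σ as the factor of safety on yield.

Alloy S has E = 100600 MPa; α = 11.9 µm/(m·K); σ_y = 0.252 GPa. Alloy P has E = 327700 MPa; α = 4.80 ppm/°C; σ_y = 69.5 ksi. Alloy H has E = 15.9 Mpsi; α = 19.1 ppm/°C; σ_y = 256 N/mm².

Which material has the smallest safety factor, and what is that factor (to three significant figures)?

With everything in SI (GPa, ×10⁻⁶/K, MPa):
  alloy S: E = 100.6, α = 11.9, σ_y = 252.0 → σ = 159 MPa, n = 1.58
  alloy P: E = 327.7, α = 4.80, σ_y = 479.2 → σ = 209 MPa, n = 2.29
  alloy H: E = 109.6, α = 19.1, σ_y = 256.0 → σ = 278 MPa, n = 0.919
Alloy H has the lowest safety factor, n = 0.919.

alloy H, n = 0.919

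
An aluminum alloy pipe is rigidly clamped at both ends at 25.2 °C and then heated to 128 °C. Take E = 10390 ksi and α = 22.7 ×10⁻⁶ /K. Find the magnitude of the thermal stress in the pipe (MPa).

167 MPa

E = 10390 ksi = 71.64 GPa.
ΔT = 102.8 K. Constrained thermal stress σ = E·α·ΔT = 71.64×10³ MPa × 22.7×10⁻⁶ × 102.8 = 167 MPa (compressive).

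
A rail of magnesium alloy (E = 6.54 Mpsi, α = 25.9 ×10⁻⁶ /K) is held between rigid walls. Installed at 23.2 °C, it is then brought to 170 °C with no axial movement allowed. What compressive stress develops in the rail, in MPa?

171 MPa

E = 6.54 Mpsi = 45.09 GPa.
ΔT = 146.8 K. Constrained thermal stress σ = E·α·ΔT = 45.09×10³ MPa × 25.9×10⁻⁶ × 146.8 = 171 MPa (compressive).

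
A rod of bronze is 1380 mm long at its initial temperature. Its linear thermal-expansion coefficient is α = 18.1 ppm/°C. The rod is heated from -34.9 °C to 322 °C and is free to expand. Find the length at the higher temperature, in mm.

ΔT = 322 − (-34.9) = 356.9 K.
ΔL = α·L₀·ΔT = 18.1×10⁻⁶ × 1380 mm × 356.9 K = 8.91 mm.
L = L₀ + ΔL = 1380 + 8.91 = 1388.9 mm.

1388.9 mm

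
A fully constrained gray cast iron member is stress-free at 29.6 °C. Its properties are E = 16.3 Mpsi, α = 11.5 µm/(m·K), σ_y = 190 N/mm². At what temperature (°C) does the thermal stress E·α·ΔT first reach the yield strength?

E = 16.3 Mpsi = 112.4 GPa.
σ_y = 190 N/mm² = 190.0 MPa.
E·α·ΔT = 190.0 MPa ⇒ ΔT = 190.0 / (112.4×10³ × 11.5×10⁻⁶) = 147.0 K.
T = 29.6 + 147.0 = 176.6 °C.

177 °C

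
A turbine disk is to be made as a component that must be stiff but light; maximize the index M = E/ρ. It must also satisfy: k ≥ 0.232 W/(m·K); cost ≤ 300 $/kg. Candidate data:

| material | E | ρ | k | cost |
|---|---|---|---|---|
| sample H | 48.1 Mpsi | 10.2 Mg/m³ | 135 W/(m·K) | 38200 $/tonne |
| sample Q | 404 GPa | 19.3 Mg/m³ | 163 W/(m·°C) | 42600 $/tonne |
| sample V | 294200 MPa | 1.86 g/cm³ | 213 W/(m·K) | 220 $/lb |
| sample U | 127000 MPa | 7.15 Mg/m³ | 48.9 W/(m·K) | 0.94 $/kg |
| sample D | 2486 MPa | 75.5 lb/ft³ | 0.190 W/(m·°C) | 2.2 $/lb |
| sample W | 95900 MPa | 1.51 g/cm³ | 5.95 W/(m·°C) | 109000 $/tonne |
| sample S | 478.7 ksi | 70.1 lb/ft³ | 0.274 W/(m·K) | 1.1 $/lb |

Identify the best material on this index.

sample W

Screen on constraints: k ≥ 0.232 W/(m·K); cost ≤ 300 $/kg. Survivors: sample H, sample Q, sample U, sample W, sample S.
Normalizing units and computing the index:
  sample H: E = 331.6 GPa, ρ = 10200 kg/m³
  sample Q: E = 404.0 GPa, ρ = 19300 kg/m³
  sample U: E = 127.0 GPa, ρ = 7150 kg/m³
  sample W: E = 95.90 GPa, ρ = 1510 kg/m³
  sample S: E = 3.301 GPa, ρ = 1123 kg/m³
  sample W: M = 63.5 MN·m/kg
  sample H: M = 32.5 MN·m/kg
  sample Q: M = 20.9 MN·m/kg
  sample U: M = 17.8 MN·m/kg
  sample S: M = 2.94 MN·m/kg
The maximum is for sample W.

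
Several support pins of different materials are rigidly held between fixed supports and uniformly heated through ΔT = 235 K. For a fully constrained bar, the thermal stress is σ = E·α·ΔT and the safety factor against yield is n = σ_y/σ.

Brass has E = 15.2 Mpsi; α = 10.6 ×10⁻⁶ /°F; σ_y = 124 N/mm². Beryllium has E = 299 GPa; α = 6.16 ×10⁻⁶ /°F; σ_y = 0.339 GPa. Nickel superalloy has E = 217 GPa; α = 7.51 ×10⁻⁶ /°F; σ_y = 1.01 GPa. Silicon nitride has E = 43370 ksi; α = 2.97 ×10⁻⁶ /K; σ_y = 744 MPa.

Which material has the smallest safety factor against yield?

Per material, after unit conversion:
  brass: E = 104.8, α = 19.1, σ_y = 124.0 → σ = 470 MPa, n = 0.264
  beryllium: E = 299.0, α = 11.1, σ_y = 339.0 → σ = 779 MPa, n = 0.435
  nickel superalloy: E = 217.0, α = 13.5, σ_y = 1010 → σ = 689 MPa, n = 1.47
  silicon nitride: E = 299.0, α = 2.97, σ_y = 744.0 → σ = 209 MPa, n = 3.56
The minimum is brass at n = 0.264.

brass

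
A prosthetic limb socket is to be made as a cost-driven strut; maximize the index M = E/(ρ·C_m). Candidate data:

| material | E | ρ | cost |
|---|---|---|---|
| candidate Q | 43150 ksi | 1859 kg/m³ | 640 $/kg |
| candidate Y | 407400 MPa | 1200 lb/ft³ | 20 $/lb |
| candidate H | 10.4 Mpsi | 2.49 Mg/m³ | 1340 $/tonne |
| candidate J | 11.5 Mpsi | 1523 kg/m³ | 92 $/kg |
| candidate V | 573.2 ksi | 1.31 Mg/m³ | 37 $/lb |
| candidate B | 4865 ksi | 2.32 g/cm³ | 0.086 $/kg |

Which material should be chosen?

candidate B

In SI units:
  candidate Q: E = 297.5 GPa, ρ = 1859 kg/m³, cost = 640.0 $/kg
  candidate Y: E = 407.4 GPa, ρ = 19220 kg/m³, cost = 44.09 $/kg
  candidate H: E = 71.71 GPa, ρ = 2490 kg/m³, cost = 1.340 $/kg
  candidate J: E = 79.29 GPa, ρ = 1523 kg/m³, cost = 92.00 $/kg
  candidate V: E = 3.952 GPa, ρ = 1310 kg/m³, cost = 81.57 $/kg
  candidate B: E = 33.54 GPa, ρ = 2320 kg/m³, cost = 0.08600 $/kg
  candidate B: M = 168 MN·m per $
  candidate H: M = 21.5 MN·m per $
  candidate J: M = 0.566 MN·m per $
  candidate Y: M = 0.481 MN·m per $
  candidate Q: M = 0.250 MN·m per $
  candidate V: M = 0.0370 MN·m per $
Highest index: candidate B.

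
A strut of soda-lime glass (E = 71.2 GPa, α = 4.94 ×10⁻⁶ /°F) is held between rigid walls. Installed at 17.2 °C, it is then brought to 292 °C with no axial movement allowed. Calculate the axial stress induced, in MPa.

174 MPa

α = 4.94×10⁻⁶/°F × 9/5 = 8.89×10⁻⁶/K.
ΔT = 274.8 K. Constrained thermal stress σ = E·α·ΔT = 71.20×10³ MPa × 8.89×10⁻⁶ × 274.8 = 174 MPa (compressive).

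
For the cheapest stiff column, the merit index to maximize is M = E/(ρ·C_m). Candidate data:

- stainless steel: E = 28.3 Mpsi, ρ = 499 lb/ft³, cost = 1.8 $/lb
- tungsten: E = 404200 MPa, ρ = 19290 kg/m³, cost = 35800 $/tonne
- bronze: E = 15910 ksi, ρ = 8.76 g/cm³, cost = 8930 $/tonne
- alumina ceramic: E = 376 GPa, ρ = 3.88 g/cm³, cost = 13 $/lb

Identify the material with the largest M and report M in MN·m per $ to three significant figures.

Convert each candidate to consistent units, then evaluate M:
  stainless steel: E = 195.1 GPa, ρ = 7993 kg/m³, cost = 3.968 $/kg
  tungsten: E = 404.2 GPa, ρ = 19290 kg/m³, cost = 35.80 $/kg
  bronze: E = 109.7 GPa, ρ = 8760 kg/m³, cost = 8.930 $/kg
  alumina ceramic: E = 376.0 GPa, ρ = 3880 kg/m³, cost = 28.66 $/kg
  stainless steel: M = 6.15 MN·m per $
  alumina ceramic: M = 3.38 MN·m per $
  bronze: M = 1.40 MN·m per $
  tungsten: M = 0.585 MN·m per $
Stainless steel ranks first.

stainless steel, M = 6.15 MN·m per $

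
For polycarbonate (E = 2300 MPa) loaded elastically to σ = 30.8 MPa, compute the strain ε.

E = 2300 MPa = 2.300 GPa = 2300 MPa.
ε = σ/E = 30.8 / 2300 = 0.0134.

0.0134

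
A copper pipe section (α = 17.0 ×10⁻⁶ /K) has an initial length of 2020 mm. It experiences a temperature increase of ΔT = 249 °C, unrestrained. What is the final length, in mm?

ΔL = α·L₀·ΔT = 17.0×10⁻⁶ × 2020 mm × 249.0 K = 8.55 mm.
L = L₀ + ΔL = 2020 + 8.55 = 2028.6 mm.

2028.6 mm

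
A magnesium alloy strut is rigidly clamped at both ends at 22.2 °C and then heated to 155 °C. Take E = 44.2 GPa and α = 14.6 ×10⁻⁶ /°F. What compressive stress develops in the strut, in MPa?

α = 14.6×10⁻⁶/°F × 9/5 = 26.3×10⁻⁶/K.
ΔT = 132.8 K. Constrained thermal stress σ = E·α·ΔT = 44.20×10³ MPa × 26.3×10⁻⁶ × 132.8 = 154 MPa (compressive).

154 MPa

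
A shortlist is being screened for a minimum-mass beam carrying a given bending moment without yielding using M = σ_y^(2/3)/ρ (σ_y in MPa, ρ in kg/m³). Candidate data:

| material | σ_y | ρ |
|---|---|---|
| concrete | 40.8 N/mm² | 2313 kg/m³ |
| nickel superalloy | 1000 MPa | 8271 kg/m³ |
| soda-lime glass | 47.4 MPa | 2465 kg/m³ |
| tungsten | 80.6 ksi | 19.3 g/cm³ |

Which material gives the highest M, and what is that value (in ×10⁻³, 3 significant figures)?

Putting every candidate on a common basis:
  concrete: σ_y = 40.80 MPa, ρ = 2313 kg/m³
  nickel superalloy: σ_y = 1000 MPa, ρ = 8271 kg/m³
  soda-lime glass: σ_y = 47.40 MPa, ρ = 2465 kg/m³
  tungsten: σ_y = 555.7 MPa, ρ = 19300 kg/m³
  nickel superalloy: M = 12.1×10⁻³
  soda-lime glass: M = 5.31×10⁻³
  concrete: M = 5.12×10⁻³
  tungsten: M = 3.50×10⁻³
Nickel superalloy has the largest M.

nickel superalloy, M = 12.1×10⁻³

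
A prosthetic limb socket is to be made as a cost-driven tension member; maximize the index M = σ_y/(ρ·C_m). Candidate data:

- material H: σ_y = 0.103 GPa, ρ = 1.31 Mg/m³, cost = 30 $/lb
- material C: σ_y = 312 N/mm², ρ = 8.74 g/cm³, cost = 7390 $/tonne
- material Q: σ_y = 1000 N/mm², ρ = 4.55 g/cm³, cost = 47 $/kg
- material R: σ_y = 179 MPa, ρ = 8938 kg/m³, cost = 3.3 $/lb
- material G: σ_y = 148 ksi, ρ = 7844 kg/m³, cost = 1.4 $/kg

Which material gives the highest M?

material G

Putting every candidate on a common basis:
  material H: σ_y = 103.0 MPa, ρ = 1310 kg/m³, cost = 66.14 $/kg
  material C: σ_y = 312.0 MPa, ρ = 8740 kg/m³, cost = 7.390 $/kg
  material Q: σ_y = 1000 MPa, ρ = 4550 kg/m³, cost = 47.00 $/kg
  material R: σ_y = 179.0 MPa, ρ = 8938 kg/m³, cost = 7.275 $/kg
  material G: σ_y = 1020 MPa, ρ = 7844 kg/m³, cost = 1.400 $/kg
  material G: M = 92.9 kN·m per $
  material C: M = 4.83 kN·m per $
  material Q: M = 4.68 kN·m per $
  material R: M = 2.75 kN·m per $
  material H: M = 1.19 kN·m per $
The maximum is for material G.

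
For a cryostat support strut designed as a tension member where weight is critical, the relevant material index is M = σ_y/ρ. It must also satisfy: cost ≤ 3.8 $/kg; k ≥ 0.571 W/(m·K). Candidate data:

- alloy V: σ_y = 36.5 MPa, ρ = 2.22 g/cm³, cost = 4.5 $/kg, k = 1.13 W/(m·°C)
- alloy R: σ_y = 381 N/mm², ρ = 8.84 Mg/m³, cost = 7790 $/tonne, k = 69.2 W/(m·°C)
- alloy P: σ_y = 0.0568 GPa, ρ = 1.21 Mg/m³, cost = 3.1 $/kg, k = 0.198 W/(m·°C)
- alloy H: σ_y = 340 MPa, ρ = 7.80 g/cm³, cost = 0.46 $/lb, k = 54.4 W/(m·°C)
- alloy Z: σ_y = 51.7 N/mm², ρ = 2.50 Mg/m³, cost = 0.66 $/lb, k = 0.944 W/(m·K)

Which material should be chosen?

Screen on constraints: cost ≤ 3.8 $/kg; k ≥ 0.571 W/(m·K). Survivors: alloy H, alloy Z.
After converting to SI:
  alloy H: σ_y = 340.0 MPa, ρ = 7800 kg/m³
  alloy Z: σ_y = 51.70 MPa, ρ = 2500 kg/m³
  alloy H: M = 43.6 kN·m/kg
  alloy Z: M = 20.7 kN·m/kg
The maximum is for alloy H.

alloy H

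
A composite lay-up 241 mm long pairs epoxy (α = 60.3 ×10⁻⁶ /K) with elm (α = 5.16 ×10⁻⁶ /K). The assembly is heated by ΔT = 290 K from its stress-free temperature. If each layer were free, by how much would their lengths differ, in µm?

Δα = |60.3 − 5.16|×10⁻⁶/K = 55.1×10⁻⁶/K.
ΔL_mismatch = Δα·L·ΔT = 55.1×10⁻⁶ × 241.0 mm × 290.0 K = 3850 µm.

3850 µm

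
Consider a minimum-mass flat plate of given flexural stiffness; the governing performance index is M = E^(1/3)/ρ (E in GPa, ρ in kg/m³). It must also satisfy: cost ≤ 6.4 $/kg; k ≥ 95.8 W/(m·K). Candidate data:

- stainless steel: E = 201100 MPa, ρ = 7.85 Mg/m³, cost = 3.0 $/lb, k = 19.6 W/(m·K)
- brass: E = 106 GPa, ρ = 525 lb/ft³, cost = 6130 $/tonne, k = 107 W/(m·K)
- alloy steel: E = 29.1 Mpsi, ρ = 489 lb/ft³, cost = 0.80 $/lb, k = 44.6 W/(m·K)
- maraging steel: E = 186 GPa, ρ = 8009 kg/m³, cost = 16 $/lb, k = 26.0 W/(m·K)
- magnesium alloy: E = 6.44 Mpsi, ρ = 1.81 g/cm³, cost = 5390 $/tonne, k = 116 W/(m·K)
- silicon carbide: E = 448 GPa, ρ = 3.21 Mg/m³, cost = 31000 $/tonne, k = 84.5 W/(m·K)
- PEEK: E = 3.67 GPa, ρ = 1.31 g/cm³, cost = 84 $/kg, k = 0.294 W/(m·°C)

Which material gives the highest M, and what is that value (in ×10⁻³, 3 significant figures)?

magnesium alloy, M = 1.96×10⁻³

Screen on constraints: cost ≤ 6.4 $/kg; k ≥ 95.8 W/(m·K). Survivors: brass, magnesium alloy.
Putting every candidate on a common basis:
  brass: E = 106.0 GPa, ρ = 8410 kg/m³
  magnesium alloy: E = 44.40 GPa, ρ = 1810 kg/m³
  magnesium alloy: M = 1.96×10⁻³
  brass: M = 0.563×10⁻³
Highest index: magnesium alloy.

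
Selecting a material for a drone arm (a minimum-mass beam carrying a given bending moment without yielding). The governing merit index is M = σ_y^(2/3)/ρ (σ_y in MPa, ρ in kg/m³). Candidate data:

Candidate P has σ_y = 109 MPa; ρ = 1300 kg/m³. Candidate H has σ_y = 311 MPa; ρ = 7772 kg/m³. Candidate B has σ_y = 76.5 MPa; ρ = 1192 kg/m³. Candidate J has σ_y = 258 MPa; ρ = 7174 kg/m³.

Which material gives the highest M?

Evaluate M for each candidate:
  candidate P: M = 17.6×10⁻³
  candidate B: M = 15.1×10⁻³
  candidate H: M = 5.91×10⁻³
  candidate J: M = 5.65×10⁻³
Candidate P ranks first.

candidate P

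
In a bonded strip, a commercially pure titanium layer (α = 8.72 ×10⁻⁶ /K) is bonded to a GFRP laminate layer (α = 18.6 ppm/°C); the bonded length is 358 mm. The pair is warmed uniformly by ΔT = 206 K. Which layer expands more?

GFRP laminate

α(commercially pure titanium) = 8.72×10⁻⁶/K vs α(GFRP laminate) = 18.6×10⁻⁶/K.
Higher α expands more for the same ΔT: GFRP laminate.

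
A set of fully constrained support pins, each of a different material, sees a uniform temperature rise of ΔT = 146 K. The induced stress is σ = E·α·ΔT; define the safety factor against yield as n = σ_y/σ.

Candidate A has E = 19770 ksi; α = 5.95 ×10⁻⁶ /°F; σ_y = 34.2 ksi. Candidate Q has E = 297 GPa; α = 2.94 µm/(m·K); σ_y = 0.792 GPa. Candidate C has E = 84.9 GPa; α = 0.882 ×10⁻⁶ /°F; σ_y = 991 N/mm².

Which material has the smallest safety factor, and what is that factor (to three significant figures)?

candidate A, n = 1.11

Converting E to GPa, α to ×10⁻⁶/K, σ_y to MPa, then σ and n for each:
  candidate A: E = 136.3, α = 10.7, σ_y = 235.8 → σ = 213 MPa, n = 1.11
  candidate Q: E = 297.0, α = 2.94, σ_y = 792.0 → σ = 127 MPa, n = 6.21
  candidate C: E = 84.90, α = 1.59, σ_y = 991.0 → σ = 19.7 MPa, n = 50.4
Candidate A has the lowest safety factor, n = 1.11.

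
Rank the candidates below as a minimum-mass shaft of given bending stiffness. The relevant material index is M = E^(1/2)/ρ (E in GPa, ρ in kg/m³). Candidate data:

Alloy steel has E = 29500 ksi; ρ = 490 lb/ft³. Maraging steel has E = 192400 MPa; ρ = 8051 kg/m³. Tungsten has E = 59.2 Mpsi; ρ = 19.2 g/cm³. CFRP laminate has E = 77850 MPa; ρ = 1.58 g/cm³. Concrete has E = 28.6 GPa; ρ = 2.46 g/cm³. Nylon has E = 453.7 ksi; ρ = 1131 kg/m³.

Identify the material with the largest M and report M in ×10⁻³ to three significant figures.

CFRP laminate, M = 5.58×10⁻³

Putting every candidate on a common basis:
  alloy steel: E = 203.4 GPa, ρ = 7849 kg/m³
  maraging steel: E = 192.4 GPa, ρ = 8051 kg/m³
  tungsten: E = 408.2 GPa, ρ = 19200 kg/m³
  CFRP laminate: E = 77.85 GPa, ρ = 1580 kg/m³
  concrete: E = 28.60 GPa, ρ = 2460 kg/m³
  nylon: E = 3.128 GPa, ρ = 1131 kg/m³
  CFRP laminate: M = 5.58×10⁻³
  concrete: M = 2.17×10⁻³
  alloy steel: M = 1.82×10⁻³
  maraging steel: M = 1.72×10⁻³
  nylon: M = 1.56×10⁻³
  tungsten: M = 1.05×10⁻³
The maximum is for CFRP laminate.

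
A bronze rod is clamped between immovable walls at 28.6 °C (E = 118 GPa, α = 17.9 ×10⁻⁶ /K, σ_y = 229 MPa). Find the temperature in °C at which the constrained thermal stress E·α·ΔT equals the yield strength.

E·α·ΔT = 229.0 MPa ⇒ ΔT = 229.0 / (118.0×10³ × 17.9×10⁻⁶) = 108.4 K.
T = 28.6 + 108.4 = 137.0 °C.

137 °C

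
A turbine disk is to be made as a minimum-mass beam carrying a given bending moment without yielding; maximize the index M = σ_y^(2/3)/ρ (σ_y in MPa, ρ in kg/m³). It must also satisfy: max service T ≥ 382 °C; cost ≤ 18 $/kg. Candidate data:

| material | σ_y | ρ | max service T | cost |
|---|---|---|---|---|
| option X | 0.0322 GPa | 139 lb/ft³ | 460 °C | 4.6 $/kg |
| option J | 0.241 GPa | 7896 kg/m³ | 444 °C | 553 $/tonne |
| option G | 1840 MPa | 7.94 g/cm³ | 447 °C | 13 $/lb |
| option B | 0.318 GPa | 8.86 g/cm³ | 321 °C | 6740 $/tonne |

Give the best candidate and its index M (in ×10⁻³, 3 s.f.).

option J, M = 4.90×10⁻³

Screen on constraints: max service T ≥ 382 °C; cost ≤ 18 $/kg. Survivors: option X, option J.
Normalizing units and computing the index:
  option X: σ_y = 32.20 MPa, ρ = 2227 kg/m³
  option J: σ_y = 241.0 MPa, ρ = 7896 kg/m³
  option J: M = 4.90×10⁻³
  option X: M = 4.55×10⁻³
The maximum is for option J.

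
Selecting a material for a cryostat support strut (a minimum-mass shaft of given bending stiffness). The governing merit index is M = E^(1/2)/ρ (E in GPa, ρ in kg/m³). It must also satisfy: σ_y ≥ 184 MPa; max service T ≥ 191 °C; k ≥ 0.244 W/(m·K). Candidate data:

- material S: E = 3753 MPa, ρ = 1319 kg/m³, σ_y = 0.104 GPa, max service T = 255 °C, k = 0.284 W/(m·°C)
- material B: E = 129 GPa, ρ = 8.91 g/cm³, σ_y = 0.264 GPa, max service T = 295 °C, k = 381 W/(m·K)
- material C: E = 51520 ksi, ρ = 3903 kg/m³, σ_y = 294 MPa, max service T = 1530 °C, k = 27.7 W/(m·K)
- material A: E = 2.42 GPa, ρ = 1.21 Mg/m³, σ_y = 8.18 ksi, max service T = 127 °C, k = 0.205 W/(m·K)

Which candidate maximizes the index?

material C

Screen on constraints: σ_y ≥ 184 MPa; max service T ≥ 191 °C; k ≥ 0.244 W/(m·K). Survivors: material B, material C.
Convert each candidate to consistent units, then evaluate M:
  material B: E = 129.0 GPa, ρ = 8910 kg/m³
  material C: E = 355.2 GPa, ρ = 3903 kg/m³
  material C: M = 4.83×10⁻³
  material B: M = 1.27×10⁻³
Material C ranks first.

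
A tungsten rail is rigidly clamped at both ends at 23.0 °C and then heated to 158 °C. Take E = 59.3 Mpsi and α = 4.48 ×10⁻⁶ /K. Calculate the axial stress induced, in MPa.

247 MPa

E = 59.3 Mpsi = 408.9 GPa.
ΔT = 135.0 K. Constrained thermal stress σ = E·α·ΔT = 408.9×10³ MPa × 4.48×10⁻⁶ × 135.0 = 247 MPa (compressive).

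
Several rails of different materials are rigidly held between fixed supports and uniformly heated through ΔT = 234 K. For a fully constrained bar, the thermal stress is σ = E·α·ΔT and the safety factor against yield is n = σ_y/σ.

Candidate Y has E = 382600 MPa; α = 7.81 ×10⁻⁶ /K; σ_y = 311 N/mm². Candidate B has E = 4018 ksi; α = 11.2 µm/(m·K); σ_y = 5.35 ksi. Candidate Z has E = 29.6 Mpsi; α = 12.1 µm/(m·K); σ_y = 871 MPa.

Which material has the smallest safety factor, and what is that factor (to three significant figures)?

With everything in SI (GPa, ×10⁻⁶/K, MPa):
  candidate Y: E = 382.6, α = 7.81, σ_y = 311.0 → σ = 699 MPa, n = 0.445
  candidate B: E = 27.70, α = 11.2, σ_y = 36.89 → σ = 72.6 MPa, n = 0.508
  candidate Z: E = 204.1, α = 12.1, σ_y = 871.0 → σ = 578 MPa, n = 1.51
Candidate Y has the lowest safety factor, n = 0.445.

candidate Y, n = 0.445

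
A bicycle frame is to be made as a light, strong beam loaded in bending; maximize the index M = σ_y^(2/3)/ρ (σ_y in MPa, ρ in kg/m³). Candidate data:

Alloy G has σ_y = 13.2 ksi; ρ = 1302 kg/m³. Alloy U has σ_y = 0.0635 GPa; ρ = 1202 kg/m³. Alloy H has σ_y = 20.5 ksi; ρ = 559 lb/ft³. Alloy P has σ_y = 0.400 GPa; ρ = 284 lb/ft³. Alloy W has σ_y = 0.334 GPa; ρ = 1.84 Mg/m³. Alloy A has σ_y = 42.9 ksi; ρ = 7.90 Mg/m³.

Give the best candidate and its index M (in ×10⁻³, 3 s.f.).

After converting to SI:
  alloy G: σ_y = 91.01 MPa, ρ = 1302 kg/m³
  alloy U: σ_y = 63.50 MPa, ρ = 1202 kg/m³
  alloy H: σ_y = 141.3 MPa, ρ = 8954 kg/m³
  alloy P: σ_y = 400.0 MPa, ρ = 4549 kg/m³
  alloy W: σ_y = 334.0 MPa, ρ = 1840 kg/m³
  alloy A: σ_y = 295.8 MPa, ρ = 7900 kg/m³
  alloy W: M = 26.2×10⁻³
  alloy G: M = 15.5×10⁻³
  alloy U: M = 13.2×10⁻³
  alloy P: M = 11.9×10⁻³
  alloy A: M = 5.62×10⁻³
  alloy H: M = 3.03×10⁻³
The maximum is for alloy W.

alloy W, M = 26.2×10⁻³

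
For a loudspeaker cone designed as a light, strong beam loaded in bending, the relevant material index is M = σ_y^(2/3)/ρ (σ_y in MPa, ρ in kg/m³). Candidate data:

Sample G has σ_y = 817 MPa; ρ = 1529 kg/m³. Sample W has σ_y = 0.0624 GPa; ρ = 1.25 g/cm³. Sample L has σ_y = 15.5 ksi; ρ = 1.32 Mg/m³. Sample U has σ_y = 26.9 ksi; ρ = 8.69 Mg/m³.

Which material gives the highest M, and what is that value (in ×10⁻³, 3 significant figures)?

sample G, M = 57.2×10⁻³

After converting to SI:
  sample G: σ_y = 817.0 MPa, ρ = 1529 kg/m³
  sample W: σ_y = 62.40 MPa, ρ = 1250 kg/m³
  sample L: σ_y = 106.9 MPa, ρ = 1320 kg/m³
  sample U: σ_y = 185.5 MPa, ρ = 8690 kg/m³
  sample G: M = 57.2×10⁻³
  sample L: M = 17.1×10⁻³
  sample W: M = 12.6×10⁻³
  sample U: M = 3.74×10⁻³
Highest index: sample G.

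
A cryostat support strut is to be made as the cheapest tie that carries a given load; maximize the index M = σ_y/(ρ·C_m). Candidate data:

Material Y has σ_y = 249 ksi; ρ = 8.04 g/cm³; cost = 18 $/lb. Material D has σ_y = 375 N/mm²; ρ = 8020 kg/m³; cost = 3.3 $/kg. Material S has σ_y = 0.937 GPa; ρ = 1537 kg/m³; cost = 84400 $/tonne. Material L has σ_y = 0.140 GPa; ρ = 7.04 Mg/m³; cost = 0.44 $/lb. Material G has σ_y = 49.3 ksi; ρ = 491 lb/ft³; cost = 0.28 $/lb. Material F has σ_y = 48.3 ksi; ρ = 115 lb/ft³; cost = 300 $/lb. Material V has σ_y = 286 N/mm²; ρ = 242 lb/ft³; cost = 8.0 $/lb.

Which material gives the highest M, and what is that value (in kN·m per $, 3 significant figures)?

After converting to SI:
  material Y: σ_y = 1717 MPa, ρ = 8040 kg/m³, cost = 39.68 $/kg
  material D: σ_y = 375.0 MPa, ρ = 8020 kg/m³, cost = 3.300 $/kg
  material S: σ_y = 937.0 MPa, ρ = 1537 kg/m³, cost = 84.40 $/kg
  material L: σ_y = 140.0 MPa, ρ = 7040 kg/m³, cost = 0.9700 $/kg
  material G: σ_y = 339.9 MPa, ρ = 7865 kg/m³, cost = 0.6173 $/kg
  material F: σ_y = 333.0 MPa, ρ = 1842 kg/m³, cost = 661.4 $/kg
  material V: σ_y = 286.0 MPa, ρ = 3876 kg/m³, cost = 17.64 $/kg
  material G: M = 70.0 kN·m per $
  material L: M = 20.5 kN·m per $
  material D: M = 14.2 kN·m per $
  material S: M = 7.22 kN·m per $
  material Y: M = 5.38 kN·m per $
  material V: M = 4.18 kN·m per $
  material F: M = 0.273 kN·m per $
Material G ranks first.

material G, M = 70.0 kN·m per $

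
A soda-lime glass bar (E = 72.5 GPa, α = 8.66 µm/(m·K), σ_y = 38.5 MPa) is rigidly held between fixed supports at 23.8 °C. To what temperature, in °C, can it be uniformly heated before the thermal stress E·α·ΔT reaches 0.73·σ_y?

E·α·ΔT = 28.11 MPa ⇒ ΔT = 28.11 / (72.50×10³ × 8.66×10⁻⁶) = 44.76 K.
T = 23.8 + 44.76 = 68.56 °C.

68.6 °C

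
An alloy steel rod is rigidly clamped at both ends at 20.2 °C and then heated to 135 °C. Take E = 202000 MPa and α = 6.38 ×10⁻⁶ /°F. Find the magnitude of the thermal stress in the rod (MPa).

E = 202000 MPa = 202.0 GPa.
α = 6.38×10⁻⁶/°F × 9/5 = 11.5×10⁻⁶/K.
ΔT = 114.8 K. Constrained thermal stress σ = E·α·ΔT = 202.0×10³ MPa × 11.5×10⁻⁶ × 114.8 = 266 MPa (compressive).

266 MPa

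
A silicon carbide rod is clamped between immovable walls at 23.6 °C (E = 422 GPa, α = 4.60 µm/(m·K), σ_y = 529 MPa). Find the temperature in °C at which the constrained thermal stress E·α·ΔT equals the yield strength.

296 °C

E·α·ΔT = 529.0 MPa ⇒ ΔT = 529.0 / (422.0×10³ × 4.60×10⁻⁶) = 272.5 K.
T = 23.6 + 272.5 = 296.1 °C.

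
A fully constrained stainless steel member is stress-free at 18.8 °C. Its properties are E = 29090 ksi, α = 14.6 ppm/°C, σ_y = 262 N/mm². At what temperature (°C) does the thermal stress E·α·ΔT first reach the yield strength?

108 °C

E = 29090 ksi = 200.6 GPa.
σ_y = 262 N/mm² = 262.0 MPa.
E·α·ΔT = 262.0 MPa ⇒ ΔT = 262.0 / (200.6×10³ × 14.6×10⁻⁶) = 89.47 K.
T = 18.8 + 89.47 = 108.3 °C.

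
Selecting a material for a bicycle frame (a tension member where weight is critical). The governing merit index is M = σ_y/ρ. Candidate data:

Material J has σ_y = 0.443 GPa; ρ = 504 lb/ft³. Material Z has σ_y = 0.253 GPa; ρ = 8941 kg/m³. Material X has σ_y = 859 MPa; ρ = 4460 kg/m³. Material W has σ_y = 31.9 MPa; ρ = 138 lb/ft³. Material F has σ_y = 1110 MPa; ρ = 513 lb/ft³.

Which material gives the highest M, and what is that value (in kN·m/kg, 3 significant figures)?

material X, M = 193 kN·m/kg

After converting to SI:
  material J: σ_y = 443.0 MPa, ρ = 8073 kg/m³
  material Z: σ_y = 253.0 MPa, ρ = 8941 kg/m³
  material X: σ_y = 859.0 MPa, ρ = 4460 kg/m³
  material W: σ_y = 31.90 MPa, ρ = 2211 kg/m³
  material F: σ_y = 1110 MPa, ρ = 8217 kg/m³
  material X: M = 193 kN·m/kg
  material F: M = 135 kN·m/kg
  material J: M = 54.9 kN·m/kg
  material Z: M = 28.3 kN·m/kg
  material W: M = 14.4 kN·m/kg
The maximum is for material X.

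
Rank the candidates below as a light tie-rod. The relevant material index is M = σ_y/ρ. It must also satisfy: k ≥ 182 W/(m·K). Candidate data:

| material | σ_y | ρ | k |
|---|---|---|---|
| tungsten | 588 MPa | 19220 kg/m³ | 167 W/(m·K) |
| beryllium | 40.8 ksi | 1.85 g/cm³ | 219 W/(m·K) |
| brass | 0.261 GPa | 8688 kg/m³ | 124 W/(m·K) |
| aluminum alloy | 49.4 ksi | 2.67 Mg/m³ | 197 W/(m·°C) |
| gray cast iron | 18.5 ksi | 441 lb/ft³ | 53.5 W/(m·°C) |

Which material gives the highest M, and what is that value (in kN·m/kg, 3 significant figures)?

Screen on constraints: k ≥ 182 W/(m·K). Survivors: beryllium, aluminum alloy.
After converting to SI:
  beryllium: σ_y = 281.3 MPa, ρ = 1850 kg/m³
  aluminum alloy: σ_y = 340.6 MPa, ρ = 2670 kg/m³
  beryllium: M = 152 kN·m/kg
  aluminum alloy: M = 128 kN·m/kg
Beryllium ranks first.

beryllium, M = 152 kN·m/kg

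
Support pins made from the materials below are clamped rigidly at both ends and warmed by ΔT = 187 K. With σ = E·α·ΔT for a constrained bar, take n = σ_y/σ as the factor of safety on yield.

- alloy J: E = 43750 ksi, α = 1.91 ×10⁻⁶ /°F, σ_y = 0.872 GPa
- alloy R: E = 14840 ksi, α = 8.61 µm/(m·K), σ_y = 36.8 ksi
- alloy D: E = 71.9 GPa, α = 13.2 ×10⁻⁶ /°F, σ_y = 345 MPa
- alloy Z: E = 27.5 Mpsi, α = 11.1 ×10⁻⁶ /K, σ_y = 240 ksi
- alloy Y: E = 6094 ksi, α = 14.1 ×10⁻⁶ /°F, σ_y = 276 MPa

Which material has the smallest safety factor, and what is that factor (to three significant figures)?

Per material, after unit conversion:
  alloy J: E = 301.6, α = 3.44, σ_y = 872.0 → σ = 194 MPa, n = 4.50
  alloy R: E = 102.3, α = 8.61, σ_y = 253.7 → σ = 165 MPa, n = 1.54
  alloy D: E = 71.90, α = 23.8, σ_y = 345.0 → σ = 319 MPa, n = 1.08
  alloy Z: E = 189.6, α = 11.1, σ_y = 1655 → σ = 394 MPa, n = 4.20
  alloy Y: E = 42.02, α = 25.4, σ_y = 276.0 → σ = 199 MPa, n = 1.38
Smallest n: alloy D with n = 1.08.

alloy D, n = 1.08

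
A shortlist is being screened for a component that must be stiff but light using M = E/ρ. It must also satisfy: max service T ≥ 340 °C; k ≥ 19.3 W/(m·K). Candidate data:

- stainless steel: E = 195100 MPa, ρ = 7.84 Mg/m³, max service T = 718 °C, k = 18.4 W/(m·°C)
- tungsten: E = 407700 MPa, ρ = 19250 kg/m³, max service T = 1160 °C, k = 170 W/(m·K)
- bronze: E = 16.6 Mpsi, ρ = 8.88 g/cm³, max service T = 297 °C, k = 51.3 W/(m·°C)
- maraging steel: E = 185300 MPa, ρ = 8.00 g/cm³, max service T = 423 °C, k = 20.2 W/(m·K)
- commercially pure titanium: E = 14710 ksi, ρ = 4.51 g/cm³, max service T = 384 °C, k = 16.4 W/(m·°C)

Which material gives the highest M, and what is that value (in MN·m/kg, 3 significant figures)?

maraging steel, M = 23.2 MN·m/kg

Screen on constraints: max service T ≥ 340 °C; k ≥ 19.3 W/(m·K). Survivors: tungsten, maraging steel.
In SI units:
  tungsten: E = 407.7 GPa, ρ = 19250 kg/m³
  maraging steel: E = 185.3 GPa, ρ = 8000 kg/m³
  maraging steel: M = 23.2 MN·m/kg
  tungsten: M = 21.2 MN·m/kg
The maximum is for maraging steel.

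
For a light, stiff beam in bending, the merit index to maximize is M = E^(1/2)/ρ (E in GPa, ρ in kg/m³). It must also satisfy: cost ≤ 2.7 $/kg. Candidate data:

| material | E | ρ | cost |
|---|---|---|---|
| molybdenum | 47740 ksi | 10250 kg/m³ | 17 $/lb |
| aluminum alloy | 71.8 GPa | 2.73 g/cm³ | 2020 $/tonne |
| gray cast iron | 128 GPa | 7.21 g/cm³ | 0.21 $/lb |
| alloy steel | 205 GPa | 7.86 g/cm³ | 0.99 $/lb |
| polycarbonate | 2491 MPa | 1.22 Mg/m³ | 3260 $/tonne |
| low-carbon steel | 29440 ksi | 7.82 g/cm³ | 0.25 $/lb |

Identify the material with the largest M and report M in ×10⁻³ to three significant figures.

aluminum alloy, M = 3.10×10⁻³

Screen on constraints: cost ≤ 2.7 $/kg. Survivors: aluminum alloy, gray cast iron, alloy steel, low-carbon steel.
After converting to SI:
  aluminum alloy: E = 71.80 GPa, ρ = 2730 kg/m³
  gray cast iron: E = 128.0 GPa, ρ = 7210 kg/m³
  alloy steel: E = 205.0 GPa, ρ = 7860 kg/m³
  low-carbon steel: E = 203.0 GPa, ρ = 7820 kg/m³
  aluminum alloy: M = 3.10×10⁻³
  low-carbon steel: M = 1.82×10⁻³
  alloy steel: M = 1.82×10⁻³
  gray cast iron: M = 1.57×10⁻³
The maximum is for aluminum alloy.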